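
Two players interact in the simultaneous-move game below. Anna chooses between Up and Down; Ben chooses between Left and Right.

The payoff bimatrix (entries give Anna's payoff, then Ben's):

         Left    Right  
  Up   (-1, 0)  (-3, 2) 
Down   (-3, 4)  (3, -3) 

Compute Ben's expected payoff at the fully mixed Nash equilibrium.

8/9

First find p, the probability Anna plays Up, from Ben's indifference between Left and Right: 4(1−p) = 2p − 3(1−p), giving p = 7/9.
Since Ben is indifferent in equilibrium, Ben's expected payoff equals the payoff from either column against (7/9, 2/9). Using Left: 4(2/9) = 8/9.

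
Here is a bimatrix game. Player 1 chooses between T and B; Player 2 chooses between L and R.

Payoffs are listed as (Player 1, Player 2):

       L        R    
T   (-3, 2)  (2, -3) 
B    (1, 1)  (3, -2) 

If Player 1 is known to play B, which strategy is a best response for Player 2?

L

Against B, Player 2 earns 1 from L and -2 from R.
So L is the best response.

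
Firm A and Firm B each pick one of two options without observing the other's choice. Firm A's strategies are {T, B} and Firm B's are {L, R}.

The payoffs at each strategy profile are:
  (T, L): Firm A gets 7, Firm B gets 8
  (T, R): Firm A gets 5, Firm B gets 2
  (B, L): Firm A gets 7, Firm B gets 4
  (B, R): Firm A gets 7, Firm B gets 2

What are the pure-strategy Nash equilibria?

(T, L): Firm A gets 7 ≥ 7 from B, and Firm B gets 8 ≥ 2 from R — Nash equilibrium.
(T, R): Firm A prefers B (7 > 5); Firm B prefers L (8 > 2) — not an equilibrium.
(B, L): Firm A gets 7 ≥ 7 from T, and Firm B gets 4 ≥ 2 from R — Nash equilibrium.
(B, R): Firm B prefers L (4 > 2) — not an equilibrium.

(T, L) and (B, L)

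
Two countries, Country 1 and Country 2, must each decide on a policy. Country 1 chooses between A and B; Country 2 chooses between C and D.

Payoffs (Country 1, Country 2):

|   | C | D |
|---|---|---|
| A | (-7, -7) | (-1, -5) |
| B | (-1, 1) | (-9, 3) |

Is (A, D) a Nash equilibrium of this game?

Yes

At (A, D), Country 1 earns -1; switching to B would give -9, so Country 1 has no profitable deviation.
Country 2 earns -5; switching to C would give -7, so Country 2 has no profitable deviation.
Neither player can gain by a unilateral deviation, so this profile is a Nash equilibrium.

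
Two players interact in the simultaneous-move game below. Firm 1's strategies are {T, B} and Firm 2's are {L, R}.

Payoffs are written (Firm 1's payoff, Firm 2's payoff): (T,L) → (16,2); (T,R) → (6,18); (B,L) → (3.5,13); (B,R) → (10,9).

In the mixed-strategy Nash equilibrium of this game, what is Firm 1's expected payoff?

278/33

First find y, the probability Firm 2 plays L, from Firm 1's indifference between T and B: 16y + 6(1−y) = 3.5y + 10(1−y), giving y = 8/33.
Since Firm 1 is indifferent in equilibrium, Firm 1's expected payoff equals the payoff from either row against (8/33, 25/33). Using T: 16(8/33) + 6(25/33) = 278/33.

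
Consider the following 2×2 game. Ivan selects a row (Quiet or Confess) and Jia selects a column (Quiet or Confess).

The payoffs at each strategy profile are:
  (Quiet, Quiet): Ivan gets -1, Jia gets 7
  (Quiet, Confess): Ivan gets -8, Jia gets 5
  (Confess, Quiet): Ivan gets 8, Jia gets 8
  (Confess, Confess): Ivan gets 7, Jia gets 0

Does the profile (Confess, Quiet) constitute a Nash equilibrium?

At (Confess, Quiet), Ivan earns 8; switching to Quiet would give -1, so Ivan has no profitable deviation.
Jia earns 8; switching to Confess would give 0, so Jia has no profitable deviation.
Neither player can gain by a unilateral deviation, so this profile is a Nash equilibrium.

Yes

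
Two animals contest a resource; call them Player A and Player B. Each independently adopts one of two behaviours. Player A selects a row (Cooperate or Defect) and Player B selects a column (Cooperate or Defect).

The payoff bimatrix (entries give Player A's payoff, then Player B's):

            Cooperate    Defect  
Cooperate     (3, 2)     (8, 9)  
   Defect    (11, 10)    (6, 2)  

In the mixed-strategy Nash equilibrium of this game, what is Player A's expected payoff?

7

First find y, the probability Player B plays Cooperate, from Player A's indifference between Cooperate and Defect: 3y + 8(1−y) = 11y + 6(1−y), giving y = 1/5.
Since Player A is indifferent in equilibrium, Player A's expected payoff equals the payoff from either row against (1/5, 4/5). Using Cooperate: 3(1/5) + 8(4/5) = 7.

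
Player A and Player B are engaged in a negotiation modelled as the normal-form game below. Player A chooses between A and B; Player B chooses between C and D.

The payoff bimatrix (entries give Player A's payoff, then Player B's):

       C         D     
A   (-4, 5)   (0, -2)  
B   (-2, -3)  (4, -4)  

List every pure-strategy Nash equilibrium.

(A, C): Player A prefers B (-2 > -4) — not an equilibrium.
(A, D): Player A prefers B (4 > 0); Player B prefers C (5 > -2) — not an equilibrium.
(B, C): Player A gets -2 ≥ -4 from A, and Player B gets -3 ≥ -4 from D — Nash equilibrium.
(B, D): Player B prefers C (-3 > -4) — not an equilibrium.

(B, C)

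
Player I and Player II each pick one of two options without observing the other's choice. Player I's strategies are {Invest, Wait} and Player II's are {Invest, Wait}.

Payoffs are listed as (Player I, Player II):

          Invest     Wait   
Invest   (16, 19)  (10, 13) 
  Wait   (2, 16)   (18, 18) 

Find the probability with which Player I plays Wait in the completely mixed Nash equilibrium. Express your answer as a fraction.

Let r be the probability that Player I plays Invest. In a completely mixed equilibrium, Player II must be indifferent between Invest and Wait.
Player II's expected payoff from Invest is 19r + 16(1−r); from Wait it is 13r + 18(1−r).
Setting these equal: 3r + 16 = −5r + 18, so r = 1/4.
Therefore Player I plays Wait with probability 1 − 1/4 = 3/4.

3/4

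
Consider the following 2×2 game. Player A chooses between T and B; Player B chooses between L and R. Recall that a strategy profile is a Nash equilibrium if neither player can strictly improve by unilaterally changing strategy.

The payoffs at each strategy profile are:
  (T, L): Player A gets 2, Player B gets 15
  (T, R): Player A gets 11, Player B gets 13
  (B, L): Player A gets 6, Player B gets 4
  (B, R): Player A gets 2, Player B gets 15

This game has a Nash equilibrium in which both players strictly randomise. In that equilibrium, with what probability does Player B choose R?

4/13

Let q be the probability that Player B plays L. In a completely mixed equilibrium, Player A must be indifferent between T and B.
Player A's expected payoff from T is 2q + 11(1−q); from B it is 6q + 2(1−q).
Setting these equal: −9q + 11 = 4q + 2, so q = 9/13.
Therefore Player B plays R with probability 1 − 9/13 = 4/13.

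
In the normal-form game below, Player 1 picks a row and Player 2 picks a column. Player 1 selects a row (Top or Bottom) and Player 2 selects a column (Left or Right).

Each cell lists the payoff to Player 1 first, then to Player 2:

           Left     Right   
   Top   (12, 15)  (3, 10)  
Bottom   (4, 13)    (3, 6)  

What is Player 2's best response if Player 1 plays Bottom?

Left

Against Bottom, Player 2 earns 13 from Left and 6 from Right.
So Left is the best response.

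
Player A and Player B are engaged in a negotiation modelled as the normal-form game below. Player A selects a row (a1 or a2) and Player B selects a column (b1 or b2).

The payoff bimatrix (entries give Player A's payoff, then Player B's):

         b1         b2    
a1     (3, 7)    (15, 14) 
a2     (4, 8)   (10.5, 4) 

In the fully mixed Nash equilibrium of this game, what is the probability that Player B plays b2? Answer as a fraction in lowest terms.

2/11

Let c be the probability that Player B plays b1. In a completely mixed equilibrium, Player A must be indifferent between a1 and a2.
Player A's expected payoff from a1 is 3c + 15(1−c); from a2 it is 4c + 10.5(1−c).
Setting these equal: −12c + 15 = −6.5c + 10.5, so c = 9/11.
Therefore Player B plays b2 with probability 1 − 9/11 = 2/11.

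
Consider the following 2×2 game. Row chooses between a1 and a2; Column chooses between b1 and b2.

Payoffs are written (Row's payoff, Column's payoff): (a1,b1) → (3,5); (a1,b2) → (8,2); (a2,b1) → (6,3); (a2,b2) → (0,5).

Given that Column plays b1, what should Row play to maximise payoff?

a2

Against b1, Row earns 3 from a1 and 6 from a2.
So a2 is the best response.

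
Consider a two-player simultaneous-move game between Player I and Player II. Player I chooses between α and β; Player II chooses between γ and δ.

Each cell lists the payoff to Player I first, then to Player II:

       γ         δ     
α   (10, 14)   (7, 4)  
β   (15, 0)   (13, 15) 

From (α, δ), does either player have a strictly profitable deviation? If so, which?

Both

Player I at (α, δ) earns 7; deviating to β yields 13 — a strict improvement.
Player II earns 4; deviating to γ yields 14 — a strict improvement.
Both Player I and Player II have strictly profitable deviations.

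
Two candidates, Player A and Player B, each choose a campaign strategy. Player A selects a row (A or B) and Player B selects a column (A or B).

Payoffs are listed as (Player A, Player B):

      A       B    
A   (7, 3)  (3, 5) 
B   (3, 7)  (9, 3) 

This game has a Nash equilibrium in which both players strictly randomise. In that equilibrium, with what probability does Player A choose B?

Let p be the probability that Player A plays A. In a completely mixed equilibrium, Player B must be indifferent between A and B.
Player B's expected payoff from A is 3p + 7(1−p); from B it is 5p + 3(1−p).
Setting these equal: −4p + 7 = 2p + 3, so p = 2/3.
Therefore Player A plays B with probability 1 − 2/3 = 1/3.

1/3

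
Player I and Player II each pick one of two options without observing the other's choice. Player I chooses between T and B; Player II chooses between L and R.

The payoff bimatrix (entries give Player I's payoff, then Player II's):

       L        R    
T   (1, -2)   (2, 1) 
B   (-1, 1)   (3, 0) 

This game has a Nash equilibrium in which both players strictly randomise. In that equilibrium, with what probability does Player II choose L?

1/3

Let q be the probability that Player II plays L. In a completely mixed equilibrium, Player I must be indifferent between T and B.
Player I's expected payoff from T is q + 2(1−q); from B it is −q + 3(1−q).
Setting these equal: −q + 2 = −4q + 3, so q = 1/3.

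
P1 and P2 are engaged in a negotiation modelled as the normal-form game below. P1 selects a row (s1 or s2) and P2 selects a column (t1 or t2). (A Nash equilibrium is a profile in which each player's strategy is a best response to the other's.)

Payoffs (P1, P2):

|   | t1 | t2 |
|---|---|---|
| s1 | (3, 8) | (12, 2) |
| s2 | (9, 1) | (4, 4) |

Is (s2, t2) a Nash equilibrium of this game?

No

At (s2, t2), P1 earns 4; switching to s1 would give 12, so P1 would deviate.
P2 earns 4; switching to t1 would give 1, so P2 has no profitable deviation.
Since at least one player can profitably deviate, this is not a Nash equilibrium.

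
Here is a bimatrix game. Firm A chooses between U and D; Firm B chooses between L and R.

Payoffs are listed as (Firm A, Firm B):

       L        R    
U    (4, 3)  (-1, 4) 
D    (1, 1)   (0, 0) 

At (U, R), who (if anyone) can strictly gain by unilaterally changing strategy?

Firm A at (U, R) earns -1; deviating to D yields 0 — a strict improvement.
Firm B earns 4; deviating to L yields 3 — not better.
Only Firm A has a strictly profitable deviation.

Firm A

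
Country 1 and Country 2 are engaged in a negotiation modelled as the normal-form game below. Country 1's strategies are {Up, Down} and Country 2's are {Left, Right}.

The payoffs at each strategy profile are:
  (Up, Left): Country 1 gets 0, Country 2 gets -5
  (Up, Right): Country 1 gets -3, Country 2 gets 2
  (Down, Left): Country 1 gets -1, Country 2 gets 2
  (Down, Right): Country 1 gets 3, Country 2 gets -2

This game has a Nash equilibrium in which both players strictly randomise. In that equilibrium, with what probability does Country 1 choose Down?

Let r be the probability that Country 1 plays Up. In a completely mixed equilibrium, Country 2 must be indifferent between Left and Right.
Country 2's expected payoff from Left is −5r + 2(1−r); from Right it is 2r − 2(1−r).
Setting these equal: −7r + 2 = 4r − 2, so r = 4/11.
Therefore Country 1 plays Down with probability 1 − 4/11 = 7/11.

7/11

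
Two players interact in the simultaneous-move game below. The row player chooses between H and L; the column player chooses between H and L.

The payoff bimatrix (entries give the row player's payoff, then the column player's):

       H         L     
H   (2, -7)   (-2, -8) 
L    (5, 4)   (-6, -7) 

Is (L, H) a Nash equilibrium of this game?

At (L, H), the row player earns 5; switching to H would give 2, so the row player has no profitable deviation.
The column player earns 4; switching to L would give -7, so the column player has no profitable deviation.
Neither player can gain by a unilateral deviation, so this profile is a Nash equilibrium.

Yes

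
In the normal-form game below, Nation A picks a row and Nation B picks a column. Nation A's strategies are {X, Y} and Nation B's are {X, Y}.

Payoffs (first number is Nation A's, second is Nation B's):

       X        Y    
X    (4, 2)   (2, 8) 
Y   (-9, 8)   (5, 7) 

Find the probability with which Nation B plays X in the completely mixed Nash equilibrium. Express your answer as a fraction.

3/16

Let y be the probability that Nation B plays X. In a completely mixed equilibrium, Nation A must be indifferent between X and Y.
Nation A's expected payoff from X is 4y + 2(1−y); from Y it is −9y + 5(1−y).
Setting these equal: 2y + 2 = −14y + 5, so y = 3/16.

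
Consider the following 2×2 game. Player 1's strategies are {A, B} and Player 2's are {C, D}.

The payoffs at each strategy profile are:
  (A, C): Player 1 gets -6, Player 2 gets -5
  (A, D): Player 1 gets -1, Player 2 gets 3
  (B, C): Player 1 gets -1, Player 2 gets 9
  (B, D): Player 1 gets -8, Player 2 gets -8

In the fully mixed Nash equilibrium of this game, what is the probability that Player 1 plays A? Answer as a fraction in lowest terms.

Let r be the probability that Player 1 plays A. In a completely mixed equilibrium, Player 2 must be indifferent between C and D.
Player 2's expected payoff from C is −5r + 9(1−r); from D it is 3r − 8(1−r).
Setting these equal: −14r + 9 = 11r − 8, so r = 17/25.

17/25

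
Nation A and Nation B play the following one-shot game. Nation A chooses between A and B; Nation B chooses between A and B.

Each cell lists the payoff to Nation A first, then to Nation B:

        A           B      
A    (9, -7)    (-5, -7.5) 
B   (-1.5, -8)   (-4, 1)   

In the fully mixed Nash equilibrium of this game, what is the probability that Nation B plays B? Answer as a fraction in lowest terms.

Let q be the probability that Nation B plays A. In a completely mixed equilibrium, Nation A must be indifferent between A and B.
Nation A's expected payoff from A is 9q − 5(1−q); from B it is −1.5q − 4(1−q).
Setting these equal: 14q − 5 = 2.5q − 4, so q = 2/23.
Therefore Nation B plays B with probability 1 − 2/23 = 21/23.

21/23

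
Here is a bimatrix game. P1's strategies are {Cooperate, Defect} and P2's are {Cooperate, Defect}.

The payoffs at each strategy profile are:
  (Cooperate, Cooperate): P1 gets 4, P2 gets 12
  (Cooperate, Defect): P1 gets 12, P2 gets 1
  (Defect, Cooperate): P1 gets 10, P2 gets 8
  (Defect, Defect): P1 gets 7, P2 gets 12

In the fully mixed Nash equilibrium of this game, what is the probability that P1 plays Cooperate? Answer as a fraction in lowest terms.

4/15

Let x be the probability that P1 plays Cooperate. In a completely mixed equilibrium, P2 must be indifferent between Cooperate and Defect.
P2's expected payoff from Cooperate is 12x + 8(1−x); from Defect it is x + 12(1−x).
Setting these equal: 4x + 8 = −11x + 12, so x = 4/15.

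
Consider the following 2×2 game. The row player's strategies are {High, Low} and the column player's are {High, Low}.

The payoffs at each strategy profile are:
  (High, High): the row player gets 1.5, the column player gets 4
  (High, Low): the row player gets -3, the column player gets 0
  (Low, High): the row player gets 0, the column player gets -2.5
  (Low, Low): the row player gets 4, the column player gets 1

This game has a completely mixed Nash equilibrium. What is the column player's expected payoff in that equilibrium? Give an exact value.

First find p, the probability the row player plays High, from the column player's indifference between High and Low: 4p − 2.5(1−p) = (1−p), giving p = 7/15.
Since the column player is indifferent in equilibrium, the column player's expected payoff equals the payoff from either column against (7/15, 8/15). Using High: 4(7/15) − 2.5(8/15) = 8/15.

8/15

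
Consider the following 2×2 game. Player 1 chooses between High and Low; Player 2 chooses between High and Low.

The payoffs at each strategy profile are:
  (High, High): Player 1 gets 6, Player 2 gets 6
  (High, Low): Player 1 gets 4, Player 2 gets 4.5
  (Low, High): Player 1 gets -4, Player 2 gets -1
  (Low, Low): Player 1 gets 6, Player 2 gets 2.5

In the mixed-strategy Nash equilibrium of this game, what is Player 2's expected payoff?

39/10

First find x, the probability Player 1 plays High, from Player 2's indifference between High and Low: 6x − (1−x) = 4.5x + 2.5(1−x), giving x = 7/10.
Since Player 2 is indifferent in equilibrium, Player 2's expected payoff equals the payoff from either column against (7/10, 3/10). Using High: 6(7/10) − (3/10) = 39/10.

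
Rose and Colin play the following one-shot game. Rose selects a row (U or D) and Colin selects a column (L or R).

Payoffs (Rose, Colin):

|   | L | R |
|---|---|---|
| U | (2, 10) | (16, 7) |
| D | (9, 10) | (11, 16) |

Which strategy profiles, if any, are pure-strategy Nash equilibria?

(U, L): Rose prefers D (9 > 2) — not an equilibrium.
(U, R): Colin prefers L (10 > 7) — not an equilibrium.
(D, L): Colin prefers R (16 > 10) — not an equilibrium.
(D, R): Rose prefers U (16 > 11) — not an equilibrium.

none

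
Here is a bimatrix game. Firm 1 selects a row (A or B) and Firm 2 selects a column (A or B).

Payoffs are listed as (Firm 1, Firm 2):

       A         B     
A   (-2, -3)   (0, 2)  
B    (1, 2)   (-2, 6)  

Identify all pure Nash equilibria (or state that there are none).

(A, B)

(A, A): Firm 1 prefers B (1 > -2); Firm 2 prefers B (2 > -3) — not an equilibrium.
(A, B): Firm 1 gets 0 ≥ -2 from B, and Firm 2 gets 2 ≥ -3 from A — Nash equilibrium.
(B, A): Firm 2 prefers B (6 > 2) — not an equilibrium.
(B, B): Firm 1 prefers A (0 > -2) — not an equilibrium.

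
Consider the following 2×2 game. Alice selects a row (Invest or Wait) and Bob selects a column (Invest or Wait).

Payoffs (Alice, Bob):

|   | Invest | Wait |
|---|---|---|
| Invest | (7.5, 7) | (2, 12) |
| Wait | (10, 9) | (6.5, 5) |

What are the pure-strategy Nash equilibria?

(Wait, Invest)

(Invest, Invest): Alice prefers Wait (10 > 7.5); Bob prefers Wait (12 > 7) — not an equilibrium.
(Invest, Wait): Alice prefers Wait (6.5 > 2) — not an equilibrium.
(Wait, Invest): Alice gets 10 ≥ 7.5 from Invest, and Bob gets 9 ≥ 5 from Wait — Nash equilibrium.
(Wait, Wait): Bob prefers Invest (9 > 5) — not an equilibrium.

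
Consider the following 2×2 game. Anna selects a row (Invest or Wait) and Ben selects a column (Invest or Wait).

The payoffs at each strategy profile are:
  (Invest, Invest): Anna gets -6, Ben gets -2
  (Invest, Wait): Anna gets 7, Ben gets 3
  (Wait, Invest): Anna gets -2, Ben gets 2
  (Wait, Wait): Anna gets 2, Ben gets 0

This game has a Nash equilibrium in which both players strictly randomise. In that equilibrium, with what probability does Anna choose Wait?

Let p be the probability that Anna plays Invest. In a completely mixed equilibrium, Ben must be indifferent between Invest and Wait.
Ben's expected payoff from Invest is −2p + 2(1−p); from Wait it is 3p.
Setting these equal: −4p + 2 = 3p, so p = 2/7.
Therefore Anna plays Wait with probability 1 − 2/7 = 5/7.

5/7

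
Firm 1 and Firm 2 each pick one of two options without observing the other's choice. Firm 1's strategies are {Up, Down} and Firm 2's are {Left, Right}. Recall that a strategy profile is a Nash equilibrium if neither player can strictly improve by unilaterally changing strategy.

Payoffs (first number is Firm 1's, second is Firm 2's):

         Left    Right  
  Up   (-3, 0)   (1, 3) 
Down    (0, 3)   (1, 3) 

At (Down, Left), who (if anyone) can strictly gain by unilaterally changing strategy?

Firm 1 at (Down, Left) earns 0; deviating to Up yields -3 — not better.
Firm 2 earns 3; deviating to Right yields 3 — not better.
Neither player can strictly improve; the profile is a Nash equilibrium.

Neither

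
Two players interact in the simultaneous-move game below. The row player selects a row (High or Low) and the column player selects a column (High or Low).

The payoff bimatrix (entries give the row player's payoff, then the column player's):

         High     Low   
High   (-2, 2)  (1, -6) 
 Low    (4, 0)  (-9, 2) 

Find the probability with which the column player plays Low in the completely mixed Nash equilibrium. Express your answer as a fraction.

Let y be the probability that the column player plays High. In a completely mixed equilibrium, the row player must be indifferent between High and Low.
The row player's expected payoff from High is −2y + (1−y); from Low it is 4y − 9(1−y).
Setting these equal: −3y + 1 = 13y − 9, so y = 5/8.
Therefore the column player plays Low with probability 1 − 5/8 = 3/8.

3/8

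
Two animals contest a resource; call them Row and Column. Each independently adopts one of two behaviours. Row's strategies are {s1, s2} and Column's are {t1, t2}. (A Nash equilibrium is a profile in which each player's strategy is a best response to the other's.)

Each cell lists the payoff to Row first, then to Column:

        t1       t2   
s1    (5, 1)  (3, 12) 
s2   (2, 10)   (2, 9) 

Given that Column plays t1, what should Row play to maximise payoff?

s1

Against t1, Row earns 5 from s1 and 2 from s2.
So s1 is the best response.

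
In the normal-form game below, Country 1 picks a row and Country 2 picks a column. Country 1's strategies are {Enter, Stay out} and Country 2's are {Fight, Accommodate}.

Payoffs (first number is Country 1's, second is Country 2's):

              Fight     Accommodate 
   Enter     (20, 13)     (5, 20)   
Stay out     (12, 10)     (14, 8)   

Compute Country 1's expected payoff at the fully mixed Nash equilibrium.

220/17

First find q, the probability Country 2 plays Fight, from Country 1's indifference between Enter and Stay out: 20q + 5(1−q) = 12q + 14(1−q), giving q = 9/17.
Since Country 1 is indifferent in equilibrium, Country 1's expected payoff equals the payoff from either row against (9/17, 8/17). Using Enter: 20(9/17) + 5(8/17) = 220/17.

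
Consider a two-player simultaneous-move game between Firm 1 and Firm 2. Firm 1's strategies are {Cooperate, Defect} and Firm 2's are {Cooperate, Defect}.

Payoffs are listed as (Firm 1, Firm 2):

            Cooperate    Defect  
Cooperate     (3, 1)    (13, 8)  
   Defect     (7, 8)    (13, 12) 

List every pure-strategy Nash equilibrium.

(Cooperate, Defect) and (Defect, Defect)

(Cooperate, Cooperate): Firm 1 prefers Defect (7 > 3); Firm 2 prefers Defect (8 > 1) — not an equilibrium.
(Cooperate, Defect): Firm 1 gets 13 ≥ 13 from Defect, and Firm 2 gets 8 ≥ 1 from Cooperate — Nash equilibrium.
(Defect, Cooperate): Firm 2 prefers Defect (12 > 8) — not an equilibrium.
(Defect, Defect): Firm 1 gets 13 ≥ 13 from Cooperate, and Firm 2 gets 12 ≥ 8 from Cooperate — Nash equilibrium.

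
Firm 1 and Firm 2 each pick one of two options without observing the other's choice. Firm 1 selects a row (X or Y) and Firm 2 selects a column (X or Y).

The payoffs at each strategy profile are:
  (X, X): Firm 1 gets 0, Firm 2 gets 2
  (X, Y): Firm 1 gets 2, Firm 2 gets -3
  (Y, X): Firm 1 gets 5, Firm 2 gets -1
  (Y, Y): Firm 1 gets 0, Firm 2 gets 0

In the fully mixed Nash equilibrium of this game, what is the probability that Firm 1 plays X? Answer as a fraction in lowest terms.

1/6

Let x be the probability that Firm 1 plays X. In a completely mixed equilibrium, Firm 2 must be indifferent between X and Y.
Firm 2's expected payoff from X is 2x − (1−x); from Y it is −3x.
Setting these equal: 3x − 1 = −3x, so x = 1/6.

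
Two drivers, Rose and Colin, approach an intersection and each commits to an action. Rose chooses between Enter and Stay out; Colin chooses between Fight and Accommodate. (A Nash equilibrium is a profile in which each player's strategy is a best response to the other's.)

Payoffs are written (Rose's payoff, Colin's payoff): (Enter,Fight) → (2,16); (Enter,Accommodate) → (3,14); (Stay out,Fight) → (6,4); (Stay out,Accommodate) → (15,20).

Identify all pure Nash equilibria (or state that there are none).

(Enter, Fight): Rose prefers Stay out (6 > 2) — not an equilibrium.
(Enter, Accommodate): Rose prefers Stay out (15 > 3); Colin prefers Fight (16 > 14) — not an equilibrium.
(Stay out, Fight): Colin prefers Accommodate (20 > 4) — not an equilibrium.
(Stay out, Accommodate): Rose gets 15 ≥ 3 from Enter, and Colin gets 20 ≥ 4 from Fight — Nash equilibrium.

(Stay out, Accommodate)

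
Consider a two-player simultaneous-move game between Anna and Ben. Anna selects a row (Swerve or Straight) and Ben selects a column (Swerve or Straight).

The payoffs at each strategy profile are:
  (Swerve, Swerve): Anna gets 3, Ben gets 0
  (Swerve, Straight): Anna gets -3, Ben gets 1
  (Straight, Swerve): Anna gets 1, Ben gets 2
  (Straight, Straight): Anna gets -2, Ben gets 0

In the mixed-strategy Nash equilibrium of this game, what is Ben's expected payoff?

First find p, the probability Anna plays Swerve, from Ben's indifference between Swerve and Straight: 2(1−p) = p, giving p = 2/3.
Since Ben is indifferent in equilibrium, Ben's expected payoff equals the payoff from either column against (2/3, 1/3). Using Swerve: 2(1/3) = 2/3.

2/3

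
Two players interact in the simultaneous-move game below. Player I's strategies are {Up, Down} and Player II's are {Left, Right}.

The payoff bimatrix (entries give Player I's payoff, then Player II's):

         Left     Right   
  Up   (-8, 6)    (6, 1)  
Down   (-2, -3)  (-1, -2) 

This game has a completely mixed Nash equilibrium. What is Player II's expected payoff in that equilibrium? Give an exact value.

First find p, the probability Player I plays Up, from Player II's indifference between Left and Right: 6p − 3(1−p) = p − 2(1−p), giving p = 1/6.
Since Player II is indifferent in equilibrium, Player II's expected payoff equals the payoff from either column against (1/6, 5/6). Using Left: 6(1/6) − 3(5/6) = -3/2.

-3/2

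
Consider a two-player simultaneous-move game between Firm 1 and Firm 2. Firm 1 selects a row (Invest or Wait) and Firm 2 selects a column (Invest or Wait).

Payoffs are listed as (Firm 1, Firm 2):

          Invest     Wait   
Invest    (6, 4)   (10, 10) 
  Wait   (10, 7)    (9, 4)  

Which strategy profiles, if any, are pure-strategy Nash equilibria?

(Invest, Wait) and (Wait, Invest)

(Invest, Invest): Firm 1 prefers Wait (10 > 6); Firm 2 prefers Wait (10 > 4) — not an equilibrium.
(Invest, Wait): Firm 1 gets 10 ≥ 9 from Wait, and Firm 2 gets 10 ≥ 4 from Invest — Nash equilibrium.
(Wait, Invest): Firm 1 gets 10 ≥ 6 from Invest, and Firm 2 gets 7 ≥ 4 from Wait — Nash equilibrium.
(Wait, Wait): Firm 1 prefers Invest (10 > 9); Firm 2 prefers Invest (7 > 4) — not an equilibrium.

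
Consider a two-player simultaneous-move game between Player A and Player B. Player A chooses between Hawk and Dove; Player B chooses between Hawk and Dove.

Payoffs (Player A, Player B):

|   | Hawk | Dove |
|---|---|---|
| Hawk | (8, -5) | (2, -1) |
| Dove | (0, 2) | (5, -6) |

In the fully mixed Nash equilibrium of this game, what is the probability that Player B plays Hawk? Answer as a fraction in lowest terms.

Let q be the probability that Player B plays Hawk. In a completely mixed equilibrium, Player A must be indifferent between Hawk and Dove.
Player A's expected payoff from Hawk is 8q + 2(1−q); from Dove it is 5(1−q).
Setting these equal: 6q + 2 = −5q + 5, so q = 3/11.

3/11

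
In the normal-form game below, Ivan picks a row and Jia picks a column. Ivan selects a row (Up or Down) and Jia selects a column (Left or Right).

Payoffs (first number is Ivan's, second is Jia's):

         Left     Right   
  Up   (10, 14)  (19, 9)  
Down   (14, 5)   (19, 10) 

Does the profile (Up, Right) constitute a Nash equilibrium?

No

At (Up, Right), Ivan earns 19; switching to Down would give 19, so Ivan has no profitable deviation.
Jia earns 9; switching to Left would give 14, so Jia would deviate.
Since at least one player can profitably deviate, this is not a Nash equilibrium.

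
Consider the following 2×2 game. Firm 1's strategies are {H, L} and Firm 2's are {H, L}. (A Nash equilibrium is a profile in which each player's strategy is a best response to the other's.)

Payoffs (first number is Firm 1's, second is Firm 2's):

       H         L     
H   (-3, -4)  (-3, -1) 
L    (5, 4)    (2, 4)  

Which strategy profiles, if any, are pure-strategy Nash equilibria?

(H, H): Firm 1 prefers L (5 > -3); Firm 2 prefers L (-1 > -4) — not an equilibrium.
(H, L): Firm 1 prefers L (2 > -3) — not an equilibrium.
(L, H): Firm 1 gets 5 ≥ -3 from H, and Firm 2 gets 4 ≥ 4 from L — Nash equilibrium.
(L, L): Firm 1 gets 2 ≥ -3 from H, and Firm 2 gets 4 ≥ 4 from H — Nash equilibrium.

(L, H) and (L, L)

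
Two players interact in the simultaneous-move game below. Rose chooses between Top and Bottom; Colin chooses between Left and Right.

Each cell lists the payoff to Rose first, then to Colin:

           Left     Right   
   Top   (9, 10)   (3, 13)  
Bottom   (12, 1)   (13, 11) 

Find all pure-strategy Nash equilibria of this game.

(Bottom, Right)

(Top, Left): Rose prefers Bottom (12 > 9); Colin prefers Right (13 > 10) — not an equilibrium.
(Top, Right): Rose prefers Bottom (13 > 3) — not an equilibrium.
(Bottom, Left): Colin prefers Right (11 > 1) — not an equilibrium.
(Bottom, Right): Rose gets 13 ≥ 3 from Top, and Colin gets 11 ≥ 1 from Left — Nash equilibrium.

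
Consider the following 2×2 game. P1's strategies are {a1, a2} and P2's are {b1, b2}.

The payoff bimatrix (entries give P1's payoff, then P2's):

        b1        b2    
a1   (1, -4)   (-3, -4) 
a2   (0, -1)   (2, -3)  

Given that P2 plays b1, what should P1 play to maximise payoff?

a1

Against b1, P1 earns 1 from a1 and 0 from a2.
So a1 is the best response.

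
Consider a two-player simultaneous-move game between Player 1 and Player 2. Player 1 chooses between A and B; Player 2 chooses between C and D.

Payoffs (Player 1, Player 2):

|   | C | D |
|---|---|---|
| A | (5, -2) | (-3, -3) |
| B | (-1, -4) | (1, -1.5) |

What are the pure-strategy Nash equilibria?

(A, C): Player 1 gets 5 ≥ -1 from B, and Player 2 gets -2 ≥ -3 from D — Nash equilibrium.
(A, D): Player 1 prefers B (1 > -3); Player 2 prefers C (-2 > -3) — not an equilibrium.
(B, C): Player 1 prefers A (5 > -1); Player 2 prefers D (-1.5 > -4) — not an equilibrium.
(B, D): Player 1 gets 1 ≥ -3 from A, and Player 2 gets -1.5 ≥ -4 from C — Nash equilibrium.

(A, C) and (B, D)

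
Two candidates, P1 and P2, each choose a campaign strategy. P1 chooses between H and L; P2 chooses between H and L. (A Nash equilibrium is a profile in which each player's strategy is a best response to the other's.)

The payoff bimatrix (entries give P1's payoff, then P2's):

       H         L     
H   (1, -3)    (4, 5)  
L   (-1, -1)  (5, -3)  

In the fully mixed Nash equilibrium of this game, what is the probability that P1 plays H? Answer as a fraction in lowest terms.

1/5

Let x be the probability that P1 plays H. In a completely mixed equilibrium, P2 must be indifferent between H and L.
P2's expected payoff from H is −3x − (1−x); from L it is 5x − 3(1−x).
Setting these equal: −2x − 1 = 8x − 3, so x = 1/5.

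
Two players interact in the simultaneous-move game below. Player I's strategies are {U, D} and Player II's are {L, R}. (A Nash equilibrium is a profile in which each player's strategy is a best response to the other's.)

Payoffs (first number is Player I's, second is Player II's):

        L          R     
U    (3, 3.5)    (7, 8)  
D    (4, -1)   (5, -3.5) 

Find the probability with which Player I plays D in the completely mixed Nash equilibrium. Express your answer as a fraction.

9/14

Let p be the probability that Player I plays U. In a completely mixed equilibrium, Player II must be indifferent between L and R.
Player II's expected payoff from L is 3.5p − (1−p); from R it is 8p − 3.5(1−p).
Setting these equal: 4.5p − 1 = 11.5p − 3.5, so p = 5/14.
Therefore Player I plays D with probability 1 − 5/14 = 9/14.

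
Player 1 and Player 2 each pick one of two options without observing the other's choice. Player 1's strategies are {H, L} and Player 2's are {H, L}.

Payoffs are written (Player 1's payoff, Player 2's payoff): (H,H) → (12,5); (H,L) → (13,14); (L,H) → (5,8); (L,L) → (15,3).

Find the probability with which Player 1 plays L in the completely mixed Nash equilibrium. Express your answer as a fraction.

9/14

Let p be the probability that Player 1 plays H. In a completely mixed equilibrium, Player 2 must be indifferent between H and L.
Player 2's expected payoff from H is 5p + 8(1−p); from L it is 14p + 3(1−p).
Setting these equal: −3p + 8 = 11p + 3, so p = 5/14.
Therefore Player 1 plays L with probability 1 − 5/14 = 9/14.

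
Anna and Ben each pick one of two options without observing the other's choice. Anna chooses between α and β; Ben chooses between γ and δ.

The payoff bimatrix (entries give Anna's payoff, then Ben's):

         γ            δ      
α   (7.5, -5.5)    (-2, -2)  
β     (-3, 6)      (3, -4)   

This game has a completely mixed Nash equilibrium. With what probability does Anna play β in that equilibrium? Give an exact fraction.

Let r be the probability that Anna plays α. In a completely mixed equilibrium, Ben must be indifferent between γ and δ.
Ben's expected payoff from γ is −5.5r + 6(1−r); from δ it is −2r − 4(1−r).
Setting these equal: −11.5r + 6 = 2r − 4, so r = 20/27.
Therefore Anna plays β with probability 1 − 20/27 = 7/27.

7/27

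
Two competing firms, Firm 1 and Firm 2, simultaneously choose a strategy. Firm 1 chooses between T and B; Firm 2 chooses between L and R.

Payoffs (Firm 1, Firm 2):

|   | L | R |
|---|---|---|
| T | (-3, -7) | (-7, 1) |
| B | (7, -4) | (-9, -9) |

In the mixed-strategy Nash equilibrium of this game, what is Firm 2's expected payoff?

-67/13

First find p, the probability Firm 1 plays T, from Firm 2's indifference between L and R: −7p − 4(1−p) = p − 9(1−p), giving p = 5/13.
Since Firm 2 is indifferent in equilibrium, Firm 2's expected payoff equals the payoff from either column against (5/13, 8/13). Using L: −7(5/13) − 4(8/13) = -67/13.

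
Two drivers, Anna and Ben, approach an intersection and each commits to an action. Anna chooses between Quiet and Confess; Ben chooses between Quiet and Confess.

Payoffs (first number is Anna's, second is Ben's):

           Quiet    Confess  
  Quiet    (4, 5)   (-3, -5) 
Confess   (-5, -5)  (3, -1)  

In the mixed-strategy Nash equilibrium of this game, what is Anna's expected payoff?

First find q, the probability Ben plays Quiet, from Anna's indifference between Quiet and Confess: 4q − 3(1−q) = −5q + 3(1−q), giving q = 2/5.
Since Anna is indifferent in equilibrium, Anna's expected payoff equals the payoff from either row against (2/5, 3/5). Using Quiet: 4(2/5) − 3(3/5) = -1/5.

-1/5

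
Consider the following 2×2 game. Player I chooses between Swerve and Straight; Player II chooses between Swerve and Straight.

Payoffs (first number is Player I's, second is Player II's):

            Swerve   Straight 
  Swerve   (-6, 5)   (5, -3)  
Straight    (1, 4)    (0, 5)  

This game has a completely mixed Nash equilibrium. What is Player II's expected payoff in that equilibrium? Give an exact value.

37/9

First find p, the probability Player I plays Swerve, from Player II's indifference between Swerve and Straight: 5p + 4(1−p) = −3p + 5(1−p), giving p = 1/9.
Since Player II is indifferent in equilibrium, Player II's expected payoff equals the payoff from either column against (1/9, 8/9). Using Swerve: 5(1/9) + 4(8/9) = 37/9.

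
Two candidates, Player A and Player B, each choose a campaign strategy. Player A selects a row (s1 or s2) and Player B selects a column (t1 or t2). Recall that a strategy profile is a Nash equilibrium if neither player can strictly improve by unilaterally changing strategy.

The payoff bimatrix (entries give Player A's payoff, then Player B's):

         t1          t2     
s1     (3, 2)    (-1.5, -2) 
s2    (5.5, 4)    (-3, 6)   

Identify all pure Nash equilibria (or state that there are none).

none

(s1, t1): Player A prefers s2 (5.5 > 3) — not an equilibrium.
(s1, t2): Player B prefers t1 (2 > -2) — not an equilibrium.
(s2, t1): Player B prefers t2 (6 > 4) — not an equilibrium.
(s2, t2): Player A prefers s1 (-1.5 > -3) — not an equilibrium.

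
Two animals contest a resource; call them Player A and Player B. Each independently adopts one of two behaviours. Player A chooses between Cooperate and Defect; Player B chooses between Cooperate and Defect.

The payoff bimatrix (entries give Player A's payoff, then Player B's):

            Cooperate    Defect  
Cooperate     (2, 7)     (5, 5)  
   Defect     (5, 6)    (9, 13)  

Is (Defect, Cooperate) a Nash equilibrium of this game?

No

At (Defect, Cooperate), Player A earns 5; switching to Cooperate would give 2, so Player A has no profitable deviation.
Player B earns 6; switching to Defect would give 13, so Player B would deviate.
Since at least one player can profitably deviate, this is not a Nash equilibrium.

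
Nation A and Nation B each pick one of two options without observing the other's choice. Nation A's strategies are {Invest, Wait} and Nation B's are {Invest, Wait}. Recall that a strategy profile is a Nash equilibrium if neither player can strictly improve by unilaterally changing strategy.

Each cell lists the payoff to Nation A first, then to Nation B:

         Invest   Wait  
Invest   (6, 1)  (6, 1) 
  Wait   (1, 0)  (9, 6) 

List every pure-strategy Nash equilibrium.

(Invest, Invest) and (Wait, Wait)

(Invest, Invest): Nation A gets 6 ≥ 1 from Wait, and Nation B gets 1 ≥ 1 from Wait — Nash equilibrium.
(Invest, Wait): Nation A prefers Wait (9 > 6) — not an equilibrium.
(Wait, Invest): Nation A prefers Invest (6 > 1); Nation B prefers Wait (6 > 0) — not an equilibrium.
(Wait, Wait): Nation A gets 9 ≥ 6 from Invest, and Nation B gets 6 ≥ 0 from Invest — Nash equilibrium.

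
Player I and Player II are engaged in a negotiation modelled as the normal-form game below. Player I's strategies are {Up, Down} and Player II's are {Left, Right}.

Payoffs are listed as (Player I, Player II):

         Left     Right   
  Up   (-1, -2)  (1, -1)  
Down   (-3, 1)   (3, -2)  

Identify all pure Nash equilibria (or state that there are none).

(Up, Left): Player II prefers Right (-1 > -2) — not an equilibrium.
(Up, Right): Player I prefers Down (3 > 1) — not an equilibrium.
(Down, Left): Player I prefers Up (-1 > -3) — not an equilibrium.
(Down, Right): Player II prefers Left (1 > -2) — not an equilibrium.

none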